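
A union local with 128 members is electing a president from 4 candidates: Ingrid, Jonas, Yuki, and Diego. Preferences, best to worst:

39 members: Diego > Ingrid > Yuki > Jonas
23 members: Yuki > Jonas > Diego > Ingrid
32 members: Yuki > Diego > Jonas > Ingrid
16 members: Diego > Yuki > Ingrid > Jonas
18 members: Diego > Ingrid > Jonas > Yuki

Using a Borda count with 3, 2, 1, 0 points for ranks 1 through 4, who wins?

Diego

Ingrid: 39·2 + 23·0 + 32·0 + 16·1 + 18·2 = 130
Jonas: 39·0 + 23·2 + 32·1 + 16·0 + 18·1 = 96
Yuki: 39·1 + 23·3 + 32·3 + 16·2 + 18·0 = 236
Diego: 39·3 + 23·1 + 32·2 + 16·3 + 18·3 = 306
Diego has the highest Borda score (306).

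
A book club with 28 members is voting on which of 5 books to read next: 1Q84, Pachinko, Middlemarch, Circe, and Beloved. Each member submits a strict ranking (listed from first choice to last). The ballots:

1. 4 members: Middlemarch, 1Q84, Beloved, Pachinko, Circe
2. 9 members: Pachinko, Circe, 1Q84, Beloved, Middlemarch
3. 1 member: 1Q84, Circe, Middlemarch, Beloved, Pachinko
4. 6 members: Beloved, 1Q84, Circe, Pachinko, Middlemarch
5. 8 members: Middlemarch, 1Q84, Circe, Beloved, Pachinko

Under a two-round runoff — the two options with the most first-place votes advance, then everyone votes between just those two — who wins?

Round 1 first-place votes: 1Q84 1, Pachinko 9, Middlemarch 12, Circe 0, Beloved 6.
Middlemarch and Pachinko advance.
Runoff: Middlemarch is preferred to Pachinko by 13 voters; Pachinko by 15.
Pachinko wins the runoff.

Pachinko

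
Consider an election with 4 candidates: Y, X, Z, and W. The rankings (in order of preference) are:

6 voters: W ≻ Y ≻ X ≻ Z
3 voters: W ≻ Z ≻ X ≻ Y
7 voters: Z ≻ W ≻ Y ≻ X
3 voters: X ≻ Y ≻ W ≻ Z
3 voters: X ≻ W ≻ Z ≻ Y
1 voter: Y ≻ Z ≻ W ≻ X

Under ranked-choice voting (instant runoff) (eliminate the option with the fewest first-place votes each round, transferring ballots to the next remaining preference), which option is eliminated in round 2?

Round 1: Y 1, X 6, Z 7, W 9. Eliminate Y.
Round 2: X 6, Z 8, W 9. Eliminate X.

X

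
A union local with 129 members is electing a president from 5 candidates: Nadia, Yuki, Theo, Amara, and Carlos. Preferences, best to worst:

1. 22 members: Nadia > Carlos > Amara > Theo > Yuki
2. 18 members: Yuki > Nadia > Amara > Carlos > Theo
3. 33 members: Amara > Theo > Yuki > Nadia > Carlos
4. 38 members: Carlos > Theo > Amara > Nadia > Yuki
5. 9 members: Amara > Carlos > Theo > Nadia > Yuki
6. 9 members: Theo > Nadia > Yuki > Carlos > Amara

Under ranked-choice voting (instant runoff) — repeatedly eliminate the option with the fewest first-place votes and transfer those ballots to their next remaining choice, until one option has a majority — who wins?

Amara

Round 1: Nadia 22, Yuki 18, Theo 9, Amara 42, Carlos 38. Eliminate Theo.
Round 2: Nadia 31, Yuki 18, Amara 42, Carlos 38. Eliminate Yuki.
Round 3: Nadia 49, Amara 42, Carlos 38. Eliminate Carlos.
Round 4: Nadia 49, Amara 80. Amara has a majority.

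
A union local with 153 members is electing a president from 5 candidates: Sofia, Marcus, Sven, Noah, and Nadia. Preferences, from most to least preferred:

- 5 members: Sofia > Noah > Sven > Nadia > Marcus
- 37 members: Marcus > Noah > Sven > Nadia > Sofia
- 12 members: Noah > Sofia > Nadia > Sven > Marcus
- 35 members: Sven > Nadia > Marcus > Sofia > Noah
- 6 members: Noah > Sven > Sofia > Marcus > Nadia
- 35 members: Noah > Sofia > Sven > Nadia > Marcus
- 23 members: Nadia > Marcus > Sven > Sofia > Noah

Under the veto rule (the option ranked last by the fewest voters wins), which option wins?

Sven

Last-place votes: Sofia 37, Marcus 52, Sven 0, Noah 58, Nadia 6.
Sven is ranked last by the fewest voters, so Sven wins.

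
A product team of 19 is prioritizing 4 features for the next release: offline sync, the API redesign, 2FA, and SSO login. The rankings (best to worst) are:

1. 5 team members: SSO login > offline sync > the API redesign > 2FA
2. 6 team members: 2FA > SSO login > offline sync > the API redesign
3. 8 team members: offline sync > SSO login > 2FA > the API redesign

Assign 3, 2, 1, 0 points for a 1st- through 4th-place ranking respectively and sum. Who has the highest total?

offline sync: 5·2 + 6·1 + 8·3 = 40
the API redesign: 5·1 + 6·0 + 8·0 = 5
2FA: 5·0 + 6·3 + 8·1 = 26
SSO login: 5·3 + 6·2 + 8·2 = 43
SSO login has the highest Borda score (43).

SSO login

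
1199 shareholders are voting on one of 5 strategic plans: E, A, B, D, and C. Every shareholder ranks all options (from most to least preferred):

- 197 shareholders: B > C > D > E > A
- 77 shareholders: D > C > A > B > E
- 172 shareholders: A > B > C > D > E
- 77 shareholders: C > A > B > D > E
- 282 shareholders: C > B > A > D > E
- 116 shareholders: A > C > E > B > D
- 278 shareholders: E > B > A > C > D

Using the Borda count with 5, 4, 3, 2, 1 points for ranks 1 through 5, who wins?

B

E: 197·2 + 77·1 + 172·1 + 77·1 + 282·1 + 116·3 + 278·5 = 2740
A: 197·1 + 77·3 + 172·5 + 77·4 + 282·3 + 116·5 + 278·3 = 3856
B: 197·5 + 77·2 + 172·4 + 77·3 + 282·4 + 116·2 + 278·4 = 4530
D: 197·3 + 77·5 + 172·2 + 77·2 + 282·2 + 116·1 + 278·1 = 2432
C: 197·4 + 77·4 + 172·3 + 77·5 + 282·5 + 116·4 + 278·2 = 4427
B has the highest Borda score (4530).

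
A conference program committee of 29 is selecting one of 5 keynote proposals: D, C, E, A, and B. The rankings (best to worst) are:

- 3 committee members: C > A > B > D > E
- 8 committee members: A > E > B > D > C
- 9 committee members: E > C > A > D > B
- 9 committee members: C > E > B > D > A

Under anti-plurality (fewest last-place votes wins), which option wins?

D

Last-place votes: D 0, C 8, E 3, A 9, B 9.
D is ranked last by the fewest voters, so D wins.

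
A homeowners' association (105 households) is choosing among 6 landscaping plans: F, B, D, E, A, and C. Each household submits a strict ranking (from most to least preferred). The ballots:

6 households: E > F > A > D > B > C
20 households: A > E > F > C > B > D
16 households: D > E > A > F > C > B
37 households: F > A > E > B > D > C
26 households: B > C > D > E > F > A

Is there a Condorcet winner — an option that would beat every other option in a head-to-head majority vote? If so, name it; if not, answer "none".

none

Checking pairwise contests:
E beats F 68–37.
F beats B 79–26.
F beats D 63–42.
A beats E 57–48.
F beats A 69–36.
F beats C 79–26.
Every option loses at least one head-to-head, so there is no Condorcet winner.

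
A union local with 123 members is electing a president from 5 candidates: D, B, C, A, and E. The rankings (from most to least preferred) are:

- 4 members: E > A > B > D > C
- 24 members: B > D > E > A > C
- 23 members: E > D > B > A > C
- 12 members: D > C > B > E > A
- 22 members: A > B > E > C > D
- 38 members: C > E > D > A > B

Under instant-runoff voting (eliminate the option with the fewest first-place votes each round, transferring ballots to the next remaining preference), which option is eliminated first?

D

Round 1: D 12, B 24, C 38, A 22, E 27. Eliminate D.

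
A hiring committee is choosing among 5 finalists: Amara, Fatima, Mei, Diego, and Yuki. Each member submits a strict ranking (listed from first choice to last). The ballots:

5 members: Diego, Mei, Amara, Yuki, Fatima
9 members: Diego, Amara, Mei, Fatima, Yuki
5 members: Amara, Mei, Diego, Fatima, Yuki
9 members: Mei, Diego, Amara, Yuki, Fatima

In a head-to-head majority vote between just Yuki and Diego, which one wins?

Diego

Voters preferring Yuki to Diego: 0; preferring Diego to Yuki: 28.
Diego wins the head-to-head.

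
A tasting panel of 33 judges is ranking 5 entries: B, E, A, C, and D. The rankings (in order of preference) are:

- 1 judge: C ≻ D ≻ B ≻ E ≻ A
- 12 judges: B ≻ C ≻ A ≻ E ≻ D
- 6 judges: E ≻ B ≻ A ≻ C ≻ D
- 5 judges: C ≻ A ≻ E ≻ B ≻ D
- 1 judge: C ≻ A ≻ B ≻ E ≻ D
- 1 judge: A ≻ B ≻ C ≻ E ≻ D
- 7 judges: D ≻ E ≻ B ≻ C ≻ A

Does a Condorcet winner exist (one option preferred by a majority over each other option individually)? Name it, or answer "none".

none

Checking pairwise contests:
E beats B 18–15.
A beats E 19–14.
B beats A 26–7.
B beats C 26–7.
B beats D 25–8.
Every option loses at least one head-to-head, so there is no Condorcet winner.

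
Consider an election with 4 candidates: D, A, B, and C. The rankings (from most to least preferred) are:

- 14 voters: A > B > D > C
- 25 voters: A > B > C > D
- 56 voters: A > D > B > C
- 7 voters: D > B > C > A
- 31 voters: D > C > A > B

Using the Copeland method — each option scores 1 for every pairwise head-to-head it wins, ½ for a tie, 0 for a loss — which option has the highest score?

D: beats B and C; loses to A → score 2.
A: beats D, B, and C → score 3.
B: beats C; loses to D and A → score 1.
C: loses to D, A, and B → score 0.
A has the best pairwise record.

A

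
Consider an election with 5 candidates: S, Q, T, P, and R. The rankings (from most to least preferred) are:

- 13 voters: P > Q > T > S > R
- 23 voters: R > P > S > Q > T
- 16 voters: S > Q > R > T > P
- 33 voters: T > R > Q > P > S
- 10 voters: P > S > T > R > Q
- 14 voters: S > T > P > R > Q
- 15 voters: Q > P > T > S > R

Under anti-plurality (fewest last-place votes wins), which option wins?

Last-place votes: S 33, Q 24, T 23, P 16, R 28.
P is ranked last by the fewest voters, so P wins.

P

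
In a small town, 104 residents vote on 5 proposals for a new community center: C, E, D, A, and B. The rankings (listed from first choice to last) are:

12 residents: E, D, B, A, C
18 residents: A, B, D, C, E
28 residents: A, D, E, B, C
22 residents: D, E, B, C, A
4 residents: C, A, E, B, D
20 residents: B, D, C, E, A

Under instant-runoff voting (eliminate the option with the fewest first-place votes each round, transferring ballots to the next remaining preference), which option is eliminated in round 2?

Round 1: C 4, E 12, D 22, A 46, B 20. Eliminate C.
Round 2: E 12, D 22, A 50, B 20. Eliminate E.

E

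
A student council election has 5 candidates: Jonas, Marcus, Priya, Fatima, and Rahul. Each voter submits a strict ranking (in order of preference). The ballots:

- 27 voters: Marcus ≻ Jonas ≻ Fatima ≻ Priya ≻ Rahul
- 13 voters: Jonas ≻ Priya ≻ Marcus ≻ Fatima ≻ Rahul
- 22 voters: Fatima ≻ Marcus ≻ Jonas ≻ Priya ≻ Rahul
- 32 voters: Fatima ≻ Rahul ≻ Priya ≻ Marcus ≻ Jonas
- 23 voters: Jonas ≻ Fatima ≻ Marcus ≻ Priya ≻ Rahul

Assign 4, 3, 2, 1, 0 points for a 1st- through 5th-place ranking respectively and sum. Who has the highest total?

Fatima

Jonas: 27·3 + 13·4 + 22·2 + 32·0 + 23·4 = 269
Marcus: 27·4 + 13·2 + 22·3 + 32·1 + 23·2 = 278
Priya: 27·1 + 13·3 + 22·1 + 32·2 + 23·1 = 175
Fatima: 27·2 + 13·1 + 22·4 + 32·4 + 23·3 = 352
Rahul: 27·0 + 13·0 + 22·0 + 32·3 + 23·0 = 96
Fatima has the highest Borda score (352).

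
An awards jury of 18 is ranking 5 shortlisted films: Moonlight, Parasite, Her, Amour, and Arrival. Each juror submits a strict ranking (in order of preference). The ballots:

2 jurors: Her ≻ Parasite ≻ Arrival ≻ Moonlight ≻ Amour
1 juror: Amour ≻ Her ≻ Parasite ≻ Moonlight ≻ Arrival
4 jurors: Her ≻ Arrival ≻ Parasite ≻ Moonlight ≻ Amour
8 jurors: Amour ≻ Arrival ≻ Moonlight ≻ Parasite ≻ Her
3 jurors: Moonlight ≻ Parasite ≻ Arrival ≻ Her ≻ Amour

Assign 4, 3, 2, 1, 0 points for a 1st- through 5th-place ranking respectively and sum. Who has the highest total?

Arrival

Moonlight: 2·1 + 1·1 + 4·1 + 8·2 + 3·4 = 35
Parasite: 2·3 + 1·2 + 4·2 + 8·1 + 3·3 = 33
Her: 2·4 + 1·3 + 4·4 + 8·0 + 3·1 = 30
Amour: 2·0 + 1·4 + 4·0 + 8·4 + 3·0 = 36
Arrival: 2·2 + 1·0 + 4·3 + 8·3 + 3·2 = 46
Arrival has the highest Borda score (46).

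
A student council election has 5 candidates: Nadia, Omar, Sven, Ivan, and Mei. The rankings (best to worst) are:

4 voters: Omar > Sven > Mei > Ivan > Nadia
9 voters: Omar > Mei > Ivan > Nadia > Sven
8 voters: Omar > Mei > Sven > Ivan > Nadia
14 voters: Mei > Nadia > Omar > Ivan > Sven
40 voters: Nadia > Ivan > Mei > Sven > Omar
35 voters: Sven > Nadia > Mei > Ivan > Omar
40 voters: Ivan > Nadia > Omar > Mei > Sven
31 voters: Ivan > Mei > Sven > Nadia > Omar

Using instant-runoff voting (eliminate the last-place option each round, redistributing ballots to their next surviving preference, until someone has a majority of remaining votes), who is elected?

Ivan

Round 1: Nadia 40, Omar 21, Sven 35, Ivan 71, Mei 14. Eliminate Mei.
Round 2: Nadia 54, Omar 21, Sven 35, Ivan 71. Eliminate Omar.
Round 3: Nadia 54, Sven 47, Ivan 80. Eliminate Sven.
Round 4: Nadia 89, Ivan 92. Ivan has a majority.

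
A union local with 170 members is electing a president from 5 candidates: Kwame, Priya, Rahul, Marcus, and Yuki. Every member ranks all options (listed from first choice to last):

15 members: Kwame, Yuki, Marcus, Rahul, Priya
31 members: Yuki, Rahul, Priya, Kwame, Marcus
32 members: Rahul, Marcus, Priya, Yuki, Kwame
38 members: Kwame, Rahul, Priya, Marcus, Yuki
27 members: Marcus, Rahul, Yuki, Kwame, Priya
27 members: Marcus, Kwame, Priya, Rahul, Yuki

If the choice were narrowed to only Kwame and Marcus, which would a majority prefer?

Voters preferring Kwame to Marcus: 84; preferring Marcus to Kwame: 86.
Marcus wins the head-to-head.

Marcus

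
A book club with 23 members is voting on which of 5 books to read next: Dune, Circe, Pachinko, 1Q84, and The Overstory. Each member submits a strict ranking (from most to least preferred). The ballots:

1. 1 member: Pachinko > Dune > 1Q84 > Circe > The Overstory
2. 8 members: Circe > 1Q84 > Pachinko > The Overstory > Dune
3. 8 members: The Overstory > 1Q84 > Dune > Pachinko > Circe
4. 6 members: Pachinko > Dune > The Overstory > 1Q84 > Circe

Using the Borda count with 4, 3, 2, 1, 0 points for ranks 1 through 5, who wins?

1Q84

Dune: 1·3 + 8·0 + 8·2 + 6·3 = 37
Circe: 1·1 + 8·4 + 8·0 + 6·0 = 33
Pachinko: 1·4 + 8·2 + 8·1 + 6·4 = 52
1Q84: 1·2 + 8·3 + 8·3 + 6·1 = 56
The Overstory: 1·0 + 8·1 + 8·4 + 6·2 = 52
1Q84 has the highest Borda score (56).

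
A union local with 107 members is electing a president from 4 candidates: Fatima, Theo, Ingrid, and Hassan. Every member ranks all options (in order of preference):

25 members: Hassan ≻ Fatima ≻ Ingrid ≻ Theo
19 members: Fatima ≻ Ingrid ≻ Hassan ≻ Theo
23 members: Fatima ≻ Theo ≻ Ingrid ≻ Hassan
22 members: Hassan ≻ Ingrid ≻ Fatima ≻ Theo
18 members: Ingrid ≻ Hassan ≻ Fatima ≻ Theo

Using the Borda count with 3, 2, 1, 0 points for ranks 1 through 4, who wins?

Fatima

Fatima: 25·2 + 19·3 + 23·3 + 22·1 + 18·1 = 216
Theo: 25·0 + 19·0 + 23·2 + 22·0 + 18·0 = 46
Ingrid: 25·1 + 19·2 + 23·1 + 22·2 + 18·3 = 184
Hassan: 25·3 + 19·1 + 23·0 + 22·3 + 18·2 = 196
Fatima has the highest Borda score (216).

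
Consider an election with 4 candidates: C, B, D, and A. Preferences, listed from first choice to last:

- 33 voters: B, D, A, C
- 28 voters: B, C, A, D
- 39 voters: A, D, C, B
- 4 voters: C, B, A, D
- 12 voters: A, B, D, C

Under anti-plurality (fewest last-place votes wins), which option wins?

Last-place votes: C 45, B 39, D 32, A 0.
A is ranked last by the fewest voters, so A wins.

A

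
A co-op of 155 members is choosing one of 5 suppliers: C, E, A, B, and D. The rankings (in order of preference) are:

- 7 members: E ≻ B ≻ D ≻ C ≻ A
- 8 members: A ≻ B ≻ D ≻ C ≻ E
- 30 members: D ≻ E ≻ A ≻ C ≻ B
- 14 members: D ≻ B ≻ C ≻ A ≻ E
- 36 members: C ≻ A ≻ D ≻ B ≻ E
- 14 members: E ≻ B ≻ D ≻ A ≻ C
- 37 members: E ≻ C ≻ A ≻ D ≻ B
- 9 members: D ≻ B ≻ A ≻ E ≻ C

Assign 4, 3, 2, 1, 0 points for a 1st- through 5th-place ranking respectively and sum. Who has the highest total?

D

C: 7·1 + 8·1 + 30·1 + 14·2 + 36·4 + 14·0 + 37·3 + 9·0 = 328
E: 7·4 + 8·0 + 30·3 + 14·0 + 36·0 + 14·4 + 37·4 + 9·1 = 331
A: 7·0 + 8·4 + 30·2 + 14·1 + 36·3 + 14·1 + 37·2 + 9·2 = 320
B: 7·3 + 8·3 + 30·0 + 14·3 + 36·1 + 14·3 + 37·0 + 9·3 = 192
D: 7·2 + 8·2 + 30·4 + 14·4 + 36·2 + 14·2 + 37·1 + 9·4 = 379
D has the highest Borda score (379).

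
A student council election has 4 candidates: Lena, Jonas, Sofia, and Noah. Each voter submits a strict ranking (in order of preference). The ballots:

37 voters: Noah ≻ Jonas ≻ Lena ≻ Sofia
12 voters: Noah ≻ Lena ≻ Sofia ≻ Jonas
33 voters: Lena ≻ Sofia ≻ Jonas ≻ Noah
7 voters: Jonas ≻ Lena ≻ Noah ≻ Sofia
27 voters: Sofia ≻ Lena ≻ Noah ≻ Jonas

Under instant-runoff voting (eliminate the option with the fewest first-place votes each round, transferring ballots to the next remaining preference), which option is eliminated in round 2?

Sofia

Round 1: Lena 33, Jonas 7, Sofia 27, Noah 49. Eliminate Jonas.
Round 2: Lena 40, Sofia 27, Noah 49. Eliminate Sofia.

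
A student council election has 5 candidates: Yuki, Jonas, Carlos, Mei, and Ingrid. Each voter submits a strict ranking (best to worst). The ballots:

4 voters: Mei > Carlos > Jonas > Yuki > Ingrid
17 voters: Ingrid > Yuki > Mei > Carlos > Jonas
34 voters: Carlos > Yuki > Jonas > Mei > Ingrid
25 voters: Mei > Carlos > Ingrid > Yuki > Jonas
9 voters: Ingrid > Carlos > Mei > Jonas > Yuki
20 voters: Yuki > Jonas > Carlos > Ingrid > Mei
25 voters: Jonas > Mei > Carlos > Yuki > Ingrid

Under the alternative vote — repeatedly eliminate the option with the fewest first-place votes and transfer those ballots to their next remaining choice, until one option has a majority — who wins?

Round 1: Yuki 20, Jonas 25, Carlos 34, Mei 29, Ingrid 26. Eliminate Yuki.
Round 2: Jonas 45, Carlos 34, Mei 29, Ingrid 26. Eliminate Ingrid.
Round 3: Jonas 45, Carlos 43, Mei 46. Eliminate Carlos.
Round 4: Jonas 79, Mei 55. Jonas has a majority.

Jonas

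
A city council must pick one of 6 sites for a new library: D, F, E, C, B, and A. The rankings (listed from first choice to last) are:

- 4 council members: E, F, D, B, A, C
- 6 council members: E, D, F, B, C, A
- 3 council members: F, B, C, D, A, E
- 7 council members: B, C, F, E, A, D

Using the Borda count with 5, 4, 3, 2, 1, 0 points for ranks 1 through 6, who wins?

F

D: 4·3 + 6·4 + 3·2 + 7·0 = 42
F: 4·4 + 6·3 + 3·5 + 7·3 = 70
E: 4·5 + 6·5 + 3·0 + 7·2 = 64
C: 4·0 + 6·1 + 3·3 + 7·4 = 43
B: 4·2 + 6·2 + 3·4 + 7·5 = 67
A: 4·1 + 6·0 + 3·1 + 7·1 = 14
F has the highest Borda score (70).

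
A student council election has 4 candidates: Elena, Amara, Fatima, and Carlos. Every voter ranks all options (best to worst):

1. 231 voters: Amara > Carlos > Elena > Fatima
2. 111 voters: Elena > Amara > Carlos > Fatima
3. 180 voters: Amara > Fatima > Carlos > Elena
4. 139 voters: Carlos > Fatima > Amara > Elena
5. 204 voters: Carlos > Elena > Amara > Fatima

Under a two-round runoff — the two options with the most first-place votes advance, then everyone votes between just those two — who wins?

Amara

Round 1 first-place votes: Elena 111, Amara 411, Fatima 0, Carlos 343.
Amara and Carlos advance.
Runoff: Amara is preferred to Carlos by 522 voters; Carlos by 343.
Amara wins the runoff.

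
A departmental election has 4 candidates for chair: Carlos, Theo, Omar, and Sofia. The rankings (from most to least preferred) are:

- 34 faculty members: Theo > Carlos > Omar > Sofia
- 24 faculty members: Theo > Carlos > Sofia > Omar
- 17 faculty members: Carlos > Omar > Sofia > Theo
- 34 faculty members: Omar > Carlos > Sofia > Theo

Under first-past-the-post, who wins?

First-place votes: Carlos 17, Theo 58, Omar 34, Sofia 0.
Theo has the most first-place votes.

Theo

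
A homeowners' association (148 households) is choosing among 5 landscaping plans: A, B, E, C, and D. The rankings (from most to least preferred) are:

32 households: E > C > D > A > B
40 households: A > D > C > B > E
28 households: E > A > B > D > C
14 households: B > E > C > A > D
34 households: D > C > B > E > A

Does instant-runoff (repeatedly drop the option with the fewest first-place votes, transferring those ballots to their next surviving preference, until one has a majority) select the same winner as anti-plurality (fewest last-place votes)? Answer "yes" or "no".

Instant-runoff — R1 A 40, B 14, E 60, C 0, D 34 (C out); R2 A 40, B 14, E 60, D 34 (B out); R3 A 40, E 74, D 34 (D out); R4 A 40, E 108 (E winner). Winner: E.
Anti-plurality — last-place votes: A 34, B 32, E 40, C 28, D 14. Winner: D.
The two methods disagree.

no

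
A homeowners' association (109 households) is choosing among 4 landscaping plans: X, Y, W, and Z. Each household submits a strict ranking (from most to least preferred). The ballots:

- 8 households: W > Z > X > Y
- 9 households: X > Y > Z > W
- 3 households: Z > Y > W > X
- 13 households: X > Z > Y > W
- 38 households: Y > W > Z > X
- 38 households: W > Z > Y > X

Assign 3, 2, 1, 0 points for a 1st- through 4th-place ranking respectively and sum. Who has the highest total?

X: 8·1 + 9·3 + 3·0 + 13·3 + 38·0 + 38·0 = 74
Y: 8·0 + 9·2 + 3·2 + 13·1 + 38·3 + 38·1 = 189
W: 8·3 + 9·0 + 3·1 + 13·0 + 38·2 + 38·3 = 217
Z: 8·2 + 9·1 + 3·3 + 13·2 + 38·1 + 38·2 = 174
W has the highest Borda score (217).

W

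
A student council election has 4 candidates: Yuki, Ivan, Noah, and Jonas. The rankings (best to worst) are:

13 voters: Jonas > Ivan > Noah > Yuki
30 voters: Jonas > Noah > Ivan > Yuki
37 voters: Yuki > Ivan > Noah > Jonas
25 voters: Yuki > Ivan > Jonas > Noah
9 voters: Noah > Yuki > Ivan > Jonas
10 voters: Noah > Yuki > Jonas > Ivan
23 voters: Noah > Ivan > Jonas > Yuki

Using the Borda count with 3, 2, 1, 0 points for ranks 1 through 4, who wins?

Yuki: 13·0 + 30·0 + 37·3 + 25·3 + 9·2 + 10·2 + 23·0 = 224
Ivan: 13·2 + 30·1 + 37·2 + 25·2 + 9·1 + 10·0 + 23·2 = 235
Noah: 13·1 + 30·2 + 37·1 + 25·0 + 9·3 + 10·3 + 23·3 = 236
Jonas: 13·3 + 30·3 + 37·0 + 25·1 + 9·0 + 10·1 + 23·1 = 187
Noah has the highest Borda score (236).

Noah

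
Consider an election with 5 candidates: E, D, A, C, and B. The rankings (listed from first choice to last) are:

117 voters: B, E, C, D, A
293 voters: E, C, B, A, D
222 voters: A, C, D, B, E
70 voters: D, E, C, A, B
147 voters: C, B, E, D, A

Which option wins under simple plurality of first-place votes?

First-place votes: E 293, D 70, A 222, C 147, B 117.
E has the most first-place votes.

E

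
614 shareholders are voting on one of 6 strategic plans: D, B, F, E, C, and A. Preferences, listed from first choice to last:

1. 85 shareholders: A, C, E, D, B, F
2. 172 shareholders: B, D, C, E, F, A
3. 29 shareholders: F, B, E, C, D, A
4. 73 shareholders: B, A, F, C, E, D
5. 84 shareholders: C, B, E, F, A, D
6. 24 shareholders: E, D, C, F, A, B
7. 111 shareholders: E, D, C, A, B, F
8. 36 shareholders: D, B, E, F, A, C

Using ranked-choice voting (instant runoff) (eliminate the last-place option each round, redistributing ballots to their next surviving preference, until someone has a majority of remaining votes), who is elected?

Round 1: D 36, B 245, F 29, E 135, C 84, A 85. Eliminate F.
Round 2: D 36, B 274, E 135, C 84, A 85. Eliminate D.
Round 3: B 310, E 135, C 84, A 85. B has a majority.

B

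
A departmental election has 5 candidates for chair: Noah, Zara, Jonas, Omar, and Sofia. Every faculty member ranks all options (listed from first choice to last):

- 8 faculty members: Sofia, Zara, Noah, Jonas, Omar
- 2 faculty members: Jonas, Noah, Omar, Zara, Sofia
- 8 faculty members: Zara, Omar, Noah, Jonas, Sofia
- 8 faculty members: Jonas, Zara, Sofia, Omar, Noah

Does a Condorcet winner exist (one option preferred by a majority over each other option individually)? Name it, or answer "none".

Zara vs Noah: 24–2 for Zara.
Zara vs Jonas: 16–10 for Zara.
Zara vs Omar: 24–2 for Zara.
Zara vs Sofia: 18–8 for Zara.
Zara beats every other option head-to-head.

Zara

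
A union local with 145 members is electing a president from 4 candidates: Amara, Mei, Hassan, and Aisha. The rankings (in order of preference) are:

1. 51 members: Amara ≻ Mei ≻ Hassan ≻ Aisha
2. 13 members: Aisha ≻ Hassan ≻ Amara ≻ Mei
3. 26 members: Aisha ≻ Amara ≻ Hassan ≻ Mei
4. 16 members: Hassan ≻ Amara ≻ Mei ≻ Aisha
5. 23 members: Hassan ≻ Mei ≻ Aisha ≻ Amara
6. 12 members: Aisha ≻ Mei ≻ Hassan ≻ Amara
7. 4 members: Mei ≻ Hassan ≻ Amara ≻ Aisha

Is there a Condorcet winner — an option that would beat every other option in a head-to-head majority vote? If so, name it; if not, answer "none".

none

Checking pairwise contests:
Aisha beats Amara 74–71.
Amara beats Mei 106–39.
Amara beats Hassan 77–68.
Mei beats Aisha 94–51.
Every option loses at least one head-to-head, so there is no Condorcet winner.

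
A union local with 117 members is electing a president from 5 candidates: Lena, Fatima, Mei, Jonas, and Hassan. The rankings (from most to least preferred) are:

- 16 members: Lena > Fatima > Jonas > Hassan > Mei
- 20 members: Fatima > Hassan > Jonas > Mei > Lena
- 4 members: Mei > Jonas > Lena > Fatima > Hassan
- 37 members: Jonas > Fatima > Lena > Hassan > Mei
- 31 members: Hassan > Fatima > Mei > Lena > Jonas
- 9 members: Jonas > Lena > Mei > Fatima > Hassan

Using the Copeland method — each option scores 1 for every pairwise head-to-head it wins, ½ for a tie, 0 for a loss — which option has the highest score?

Lena: beats Mei and Hassan; loses to Fatima and Jonas → score 2.
Fatima: beats Lena, Mei, Jonas, and Hassan → score 4.
Mei: loses to Lena, Fatima, Jonas, and Hassan → score 0.
Jonas: beats Lena, Mei, and Hassan; loses to Fatima → score 3.
Hassan: beats Mei; loses to Lena, Fatima, and Jonas → score 1.
Fatima has the best pairwise record.

Fatima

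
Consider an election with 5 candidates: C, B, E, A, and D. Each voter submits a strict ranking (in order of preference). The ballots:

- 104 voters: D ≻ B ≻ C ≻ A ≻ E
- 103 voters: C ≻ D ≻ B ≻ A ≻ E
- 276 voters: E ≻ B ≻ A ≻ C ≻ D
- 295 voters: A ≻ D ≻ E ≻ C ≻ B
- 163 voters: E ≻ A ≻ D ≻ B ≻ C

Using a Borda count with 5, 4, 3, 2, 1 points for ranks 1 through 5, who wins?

A

C: 104·3 + 103·5 + 276·2 + 295·2 + 163·1 = 2132
B: 104·4 + 103·3 + 276·4 + 295·1 + 163·2 = 2450
E: 104·1 + 103·1 + 276·5 + 295·3 + 163·5 = 3287
A: 104·2 + 103·2 + 276·3 + 295·5 + 163·4 = 3369
D: 104·5 + 103·4 + 276·1 + 295·4 + 163·3 = 2877
A has the highest Borda score (3369).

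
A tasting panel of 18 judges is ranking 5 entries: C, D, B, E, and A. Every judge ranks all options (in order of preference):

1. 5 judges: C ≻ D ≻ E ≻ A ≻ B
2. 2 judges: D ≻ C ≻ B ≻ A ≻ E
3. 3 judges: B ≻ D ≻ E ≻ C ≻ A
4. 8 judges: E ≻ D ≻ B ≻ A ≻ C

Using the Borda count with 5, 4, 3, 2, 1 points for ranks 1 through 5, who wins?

D

C: 5·5 + 2·4 + 3·2 + 8·1 = 47
D: 5·4 + 2·5 + 3·4 + 8·4 = 74
B: 5·1 + 2·3 + 3·5 + 8·3 = 50
E: 5·3 + 2·1 + 3·3 + 8·5 = 66
A: 5·2 + 2·2 + 3·1 + 8·2 = 33
D has the highest Borda score (74).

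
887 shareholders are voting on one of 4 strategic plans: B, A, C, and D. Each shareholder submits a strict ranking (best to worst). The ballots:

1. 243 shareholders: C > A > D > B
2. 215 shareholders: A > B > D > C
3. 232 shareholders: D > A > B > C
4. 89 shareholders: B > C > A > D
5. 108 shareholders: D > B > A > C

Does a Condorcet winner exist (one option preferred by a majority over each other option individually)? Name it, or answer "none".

A vs B: 690–197 for A.
A vs C: 555–332 for A.
A vs D: 547–340 for A.
A beats every other option head-to-head.

A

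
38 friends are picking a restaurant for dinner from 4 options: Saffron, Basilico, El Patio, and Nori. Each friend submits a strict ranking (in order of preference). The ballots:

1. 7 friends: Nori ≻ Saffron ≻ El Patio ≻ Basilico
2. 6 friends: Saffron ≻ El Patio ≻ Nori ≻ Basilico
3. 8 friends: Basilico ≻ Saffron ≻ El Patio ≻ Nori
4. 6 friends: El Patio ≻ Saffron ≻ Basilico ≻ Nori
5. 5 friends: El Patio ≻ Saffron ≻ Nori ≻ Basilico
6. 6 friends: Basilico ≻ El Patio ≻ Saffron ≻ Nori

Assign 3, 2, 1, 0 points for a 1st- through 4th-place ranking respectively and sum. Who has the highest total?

Saffron

Saffron: 7·2 + 6·3 + 8·2 + 6·2 + 5·2 + 6·1 = 76
Basilico: 7·0 + 6·0 + 8·3 + 6·1 + 5·0 + 6·3 = 48
El Patio: 7·1 + 6·2 + 8·1 + 6·3 + 5·3 + 6·2 = 72
Nori: 7·3 + 6·1 + 8·0 + 6·0 + 5·1 + 6·0 = 32
Saffron has the highest Borda score (76).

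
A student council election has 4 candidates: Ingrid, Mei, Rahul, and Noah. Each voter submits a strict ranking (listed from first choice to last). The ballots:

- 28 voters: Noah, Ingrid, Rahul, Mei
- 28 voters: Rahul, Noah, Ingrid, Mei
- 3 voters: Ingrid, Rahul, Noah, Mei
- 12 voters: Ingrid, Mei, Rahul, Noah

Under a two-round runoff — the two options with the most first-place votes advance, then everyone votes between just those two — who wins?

Round 1 first-place votes: Ingrid 15, Mei 0, Rahul 28, Noah 28.
Noah and Rahul advance.
Runoff: Noah is preferred to Rahul by 28 voters; Rahul by 43.
Rahul wins the runoff.

Rahul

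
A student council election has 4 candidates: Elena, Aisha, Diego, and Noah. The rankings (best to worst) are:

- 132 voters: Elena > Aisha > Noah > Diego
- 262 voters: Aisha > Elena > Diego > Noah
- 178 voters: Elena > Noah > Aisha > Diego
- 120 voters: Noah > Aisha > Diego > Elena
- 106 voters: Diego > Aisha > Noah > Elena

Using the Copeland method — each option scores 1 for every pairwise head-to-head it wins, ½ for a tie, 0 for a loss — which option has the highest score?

Aisha

Elena: beats Diego and Noah; loses to Aisha → score 2.
Aisha: beats Elena, Diego, and Noah → score 3.
Diego: loses to Elena, Aisha, and Noah → score 0.
Noah: beats Diego; loses to Elena and Aisha → score 1.
Aisha has the best pairwise record.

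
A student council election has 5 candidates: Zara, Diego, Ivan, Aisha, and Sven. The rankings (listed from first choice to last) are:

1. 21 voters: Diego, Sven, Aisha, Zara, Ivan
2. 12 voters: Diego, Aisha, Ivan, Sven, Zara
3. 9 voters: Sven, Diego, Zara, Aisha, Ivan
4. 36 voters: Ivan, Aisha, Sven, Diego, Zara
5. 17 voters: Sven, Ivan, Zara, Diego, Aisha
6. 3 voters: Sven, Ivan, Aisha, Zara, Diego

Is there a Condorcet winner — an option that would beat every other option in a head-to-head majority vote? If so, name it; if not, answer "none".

Sven

Sven vs Zara: 98–0 for Sven.
Sven vs Diego: 65–33 for Sven.
Sven vs Ivan: 50–48 for Sven.
Sven vs Aisha: 50–48 for Sven.
Sven beats every other option head-to-head.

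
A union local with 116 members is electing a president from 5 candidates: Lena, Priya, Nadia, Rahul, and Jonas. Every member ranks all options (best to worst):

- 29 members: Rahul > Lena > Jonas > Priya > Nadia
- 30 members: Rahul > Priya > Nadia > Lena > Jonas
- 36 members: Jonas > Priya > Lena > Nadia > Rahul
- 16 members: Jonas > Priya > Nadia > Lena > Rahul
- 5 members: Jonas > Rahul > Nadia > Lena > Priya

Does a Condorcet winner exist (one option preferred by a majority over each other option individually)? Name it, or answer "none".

Rahul vs Lena: 64–52 for Rahul.
Rahul vs Priya: 64–52 for Rahul.
Rahul vs Nadia: 64–52 for Rahul.
Rahul vs Jonas: 59–57 for Rahul.
Rahul beats every other option head-to-head.

Rahul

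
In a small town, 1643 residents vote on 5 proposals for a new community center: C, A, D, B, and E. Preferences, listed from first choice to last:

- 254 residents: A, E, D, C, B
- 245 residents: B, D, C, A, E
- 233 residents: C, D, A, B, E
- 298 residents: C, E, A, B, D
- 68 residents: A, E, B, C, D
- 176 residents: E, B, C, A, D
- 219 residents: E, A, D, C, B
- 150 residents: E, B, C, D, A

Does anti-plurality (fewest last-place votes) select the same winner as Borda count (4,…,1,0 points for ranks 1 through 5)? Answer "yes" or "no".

Anti-plurality — last-place votes: C 0, A 150, D 542, B 473, E 478. Winner: C.
Borda — scores: C 3807, A 3428, D 2530, B 2625, E 4040. Winner: E.
The two methods disagree.

no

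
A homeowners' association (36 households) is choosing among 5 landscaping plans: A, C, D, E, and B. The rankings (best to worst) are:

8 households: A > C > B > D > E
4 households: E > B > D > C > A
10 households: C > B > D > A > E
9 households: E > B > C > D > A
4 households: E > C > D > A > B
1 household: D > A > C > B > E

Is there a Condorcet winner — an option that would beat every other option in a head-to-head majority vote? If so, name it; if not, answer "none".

C

C vs A: 27–9 for C.
C vs D: 31–5 for C.
C vs E: 19–17 for C.
C vs B: 23–13 for C.
C beats every other option head-to-head.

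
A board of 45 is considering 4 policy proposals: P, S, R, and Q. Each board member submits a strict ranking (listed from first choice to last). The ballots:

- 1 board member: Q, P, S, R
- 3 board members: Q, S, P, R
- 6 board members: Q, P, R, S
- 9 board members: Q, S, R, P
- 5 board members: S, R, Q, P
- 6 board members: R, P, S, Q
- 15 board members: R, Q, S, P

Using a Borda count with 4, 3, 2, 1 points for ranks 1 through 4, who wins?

P: 1·3 + 3·2 + 6·3 + 9·1 + 5·1 + 6·3 + 15·1 = 74
S: 1·2 + 3·3 + 6·1 + 9·3 + 5·4 + 6·2 + 15·2 = 106
R: 1·1 + 3·1 + 6·2 + 9·2 + 5·3 + 6·4 + 15·4 = 133
Q: 1·4 + 3·4 + 6·4 + 9·4 + 5·2 + 6·1 + 15·3 = 137
Q has the highest Borda score (137).

Q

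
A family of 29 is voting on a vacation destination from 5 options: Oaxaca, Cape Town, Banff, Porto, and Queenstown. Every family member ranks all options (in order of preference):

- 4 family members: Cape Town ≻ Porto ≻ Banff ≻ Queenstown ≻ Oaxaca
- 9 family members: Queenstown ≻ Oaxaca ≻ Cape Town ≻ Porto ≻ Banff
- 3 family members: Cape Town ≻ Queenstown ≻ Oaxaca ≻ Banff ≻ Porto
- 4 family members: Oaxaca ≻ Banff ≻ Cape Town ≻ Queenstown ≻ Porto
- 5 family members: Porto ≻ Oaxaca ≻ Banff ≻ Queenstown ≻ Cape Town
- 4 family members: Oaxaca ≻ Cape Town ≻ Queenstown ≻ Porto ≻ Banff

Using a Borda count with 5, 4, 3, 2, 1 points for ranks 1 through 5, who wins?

Oaxaca

Oaxaca: 4·1 + 9·4 + 3·3 + 4·5 + 5·4 + 4·5 = 109
Cape Town: 4·5 + 9·3 + 3·5 + 4·3 + 5·1 + 4·4 = 95
Banff: 4·3 + 9·1 + 3·2 + 4·4 + 5·3 + 4·1 = 62
Porto: 4·4 + 9·2 + 3·1 + 4·1 + 5·5 + 4·2 = 74
Queenstown: 4·2 + 9·5 + 3·4 + 4·2 + 5·2 + 4·3 = 95
Oaxaca has the highest Borda score (109).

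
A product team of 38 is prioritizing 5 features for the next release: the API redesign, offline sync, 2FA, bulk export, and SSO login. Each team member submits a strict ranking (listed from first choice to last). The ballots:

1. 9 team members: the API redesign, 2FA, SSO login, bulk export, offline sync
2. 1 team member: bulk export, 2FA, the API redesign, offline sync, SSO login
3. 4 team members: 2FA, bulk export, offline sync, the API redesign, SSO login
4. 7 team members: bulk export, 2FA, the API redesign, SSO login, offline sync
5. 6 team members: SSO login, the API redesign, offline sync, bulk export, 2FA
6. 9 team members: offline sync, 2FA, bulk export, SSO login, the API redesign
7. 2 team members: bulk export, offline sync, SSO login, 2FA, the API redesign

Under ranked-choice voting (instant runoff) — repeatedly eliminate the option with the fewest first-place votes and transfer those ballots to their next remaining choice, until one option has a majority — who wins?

Round 1: the API redesign 9, offline sync 9, 2FA 4, bulk export 10, SSO login 6. Eliminate 2FA.
Round 2: the API redesign 9, offline sync 9, bulk export 14, SSO login 6. Eliminate SSO login.
Round 3: the API redesign 15, offline sync 9, bulk export 14. Eliminate offline sync.
Round 4: the API redesign 15, bulk export 23. Bulk export has a majority.

bulk export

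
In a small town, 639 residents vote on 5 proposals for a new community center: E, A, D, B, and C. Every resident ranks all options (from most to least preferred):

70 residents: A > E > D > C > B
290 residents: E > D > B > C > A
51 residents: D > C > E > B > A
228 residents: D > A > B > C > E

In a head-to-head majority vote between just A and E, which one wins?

Voters preferring A to E: 298; preferring E to A: 341.
E wins the head-to-head.

E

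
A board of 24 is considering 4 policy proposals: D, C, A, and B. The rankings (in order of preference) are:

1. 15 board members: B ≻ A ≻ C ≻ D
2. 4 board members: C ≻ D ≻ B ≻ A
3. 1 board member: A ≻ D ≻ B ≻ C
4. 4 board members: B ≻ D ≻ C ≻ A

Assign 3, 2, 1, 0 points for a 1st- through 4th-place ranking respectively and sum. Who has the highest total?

D: 15·0 + 4·2 + 1·2 + 4·2 = 18
C: 15·1 + 4·3 + 1·0 + 4·1 = 31
A: 15·2 + 4·0 + 1·3 + 4·0 = 33
B: 15·3 + 4·1 + 1·1 + 4·3 = 62
B has the highest Borda score (62).

B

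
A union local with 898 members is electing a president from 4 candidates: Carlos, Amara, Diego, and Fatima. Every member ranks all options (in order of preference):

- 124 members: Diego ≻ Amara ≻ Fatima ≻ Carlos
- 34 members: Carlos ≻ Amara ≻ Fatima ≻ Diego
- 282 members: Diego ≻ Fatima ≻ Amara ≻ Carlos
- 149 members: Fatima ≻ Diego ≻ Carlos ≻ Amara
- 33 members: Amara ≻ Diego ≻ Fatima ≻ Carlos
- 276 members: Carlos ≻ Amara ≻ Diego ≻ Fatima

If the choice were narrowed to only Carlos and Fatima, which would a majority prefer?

Fatima

Voters preferring Carlos to Fatima: 310; preferring Fatima to Carlos: 588.
Fatima wins the head-to-head.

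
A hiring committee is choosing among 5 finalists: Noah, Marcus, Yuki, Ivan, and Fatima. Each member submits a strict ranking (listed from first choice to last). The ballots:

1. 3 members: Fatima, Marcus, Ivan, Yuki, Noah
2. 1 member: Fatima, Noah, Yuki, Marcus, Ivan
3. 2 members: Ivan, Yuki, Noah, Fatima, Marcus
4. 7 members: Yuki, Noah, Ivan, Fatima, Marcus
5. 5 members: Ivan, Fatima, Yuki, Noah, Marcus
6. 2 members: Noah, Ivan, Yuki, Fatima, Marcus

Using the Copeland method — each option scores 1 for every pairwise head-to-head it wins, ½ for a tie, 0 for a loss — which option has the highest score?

Noah: beats Marcus and Fatima; ties Ivan; loses to Yuki → score 2.5.
Marcus: loses to Noah, Yuki, Ivan, and Fatima → score 0.
Yuki: beats Noah, Marcus, and Fatima; loses to Ivan → score 3.
Ivan: beats Marcus, Yuki, and Fatima; ties Noah → score 3.5.
Fatima: beats Marcus; loses to Noah, Yuki, and Ivan → score 1.
Ivan has the best pairwise record.

Ivan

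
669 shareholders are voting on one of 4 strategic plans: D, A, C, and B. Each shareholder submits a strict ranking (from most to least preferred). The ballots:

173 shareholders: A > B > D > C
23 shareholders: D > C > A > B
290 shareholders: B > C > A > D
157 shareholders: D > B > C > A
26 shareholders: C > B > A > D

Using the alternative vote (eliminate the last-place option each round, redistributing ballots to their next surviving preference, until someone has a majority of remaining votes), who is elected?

B

Round 1: D 180, A 173, C 26, B 290. Eliminate C.
Round 2: D 180, A 173, B 316. Eliminate A.
Round 3: D 180, B 489. B has a majority.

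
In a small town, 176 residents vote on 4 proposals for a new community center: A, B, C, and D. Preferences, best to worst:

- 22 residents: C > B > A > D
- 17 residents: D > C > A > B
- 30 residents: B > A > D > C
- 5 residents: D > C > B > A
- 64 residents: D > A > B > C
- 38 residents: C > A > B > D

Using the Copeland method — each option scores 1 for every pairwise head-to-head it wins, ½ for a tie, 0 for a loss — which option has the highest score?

A: beats B, C, and D → score 3.
B: beats C and D; loses to A → score 2.
C: loses to A, B, and D → score 0.
D: beats C; loses to A and B → score 1.
A has the best pairwise record.

A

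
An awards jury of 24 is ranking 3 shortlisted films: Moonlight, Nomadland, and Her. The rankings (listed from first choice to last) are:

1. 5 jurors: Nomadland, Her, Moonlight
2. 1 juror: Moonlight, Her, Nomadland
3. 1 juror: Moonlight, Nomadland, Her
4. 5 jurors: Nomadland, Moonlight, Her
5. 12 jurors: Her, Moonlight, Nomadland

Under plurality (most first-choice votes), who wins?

First-place votes: Moonlight 2, Nomadland 10, Her 12.
Her has the most first-place votes.

Her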